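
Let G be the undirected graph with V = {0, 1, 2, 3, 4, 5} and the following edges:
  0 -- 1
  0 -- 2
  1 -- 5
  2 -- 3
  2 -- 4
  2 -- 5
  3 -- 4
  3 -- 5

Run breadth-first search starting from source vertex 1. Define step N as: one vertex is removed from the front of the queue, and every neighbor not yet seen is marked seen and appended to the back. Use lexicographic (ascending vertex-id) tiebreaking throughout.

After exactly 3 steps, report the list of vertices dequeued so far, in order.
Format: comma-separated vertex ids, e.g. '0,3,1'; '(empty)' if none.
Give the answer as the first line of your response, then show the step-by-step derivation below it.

1,0,5

step 1: dequeue 1; queue=[0,5]; order=1
step 2: dequeue 0; queue=[5,2]; order=1,0
step 3: dequeue 5; queue=[2,3]; order=1,0,5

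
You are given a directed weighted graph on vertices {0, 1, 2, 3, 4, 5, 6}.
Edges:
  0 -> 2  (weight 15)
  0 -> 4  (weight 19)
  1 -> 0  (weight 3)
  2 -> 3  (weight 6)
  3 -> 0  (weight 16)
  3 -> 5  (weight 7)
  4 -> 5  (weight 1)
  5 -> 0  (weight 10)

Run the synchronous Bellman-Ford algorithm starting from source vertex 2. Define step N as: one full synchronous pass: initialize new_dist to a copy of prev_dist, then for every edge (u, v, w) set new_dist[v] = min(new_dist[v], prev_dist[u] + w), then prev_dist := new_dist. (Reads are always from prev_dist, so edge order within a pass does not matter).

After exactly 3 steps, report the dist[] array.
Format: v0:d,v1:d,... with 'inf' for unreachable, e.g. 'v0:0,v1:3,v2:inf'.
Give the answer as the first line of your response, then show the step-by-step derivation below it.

v0:22,v1:inf,v2:0,v3:6,v4:41,v5:13,v6:inf

step 1: dist = v0:inf,v1:inf,v2:0,v3:6,v4:inf,v5:inf,v6:inf
step 2: dist = v0:22,v1:inf,v2:0,v3:6,v4:inf,v5:13,v6:inf
step 3: dist = v0:22,v1:inf,v2:0,v3:6,v4:41,v5:13,v6:inf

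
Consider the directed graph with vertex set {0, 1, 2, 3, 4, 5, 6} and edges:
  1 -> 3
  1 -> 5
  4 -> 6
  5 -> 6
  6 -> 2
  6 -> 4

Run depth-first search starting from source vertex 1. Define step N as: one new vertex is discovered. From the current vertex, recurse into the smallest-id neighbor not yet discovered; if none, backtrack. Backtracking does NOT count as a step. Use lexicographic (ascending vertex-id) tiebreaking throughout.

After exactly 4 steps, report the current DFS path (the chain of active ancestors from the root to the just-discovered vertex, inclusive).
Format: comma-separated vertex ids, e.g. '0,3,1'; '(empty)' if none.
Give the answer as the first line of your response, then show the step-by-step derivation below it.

1,5,6

step 1: discover 1; path=1; order=1
step 2: discover 3; path=1>3; order=1,3
step 3: discover 5; path=1>5; order=1,3,5
step 4: discover 6; path=1>5>6; order=1,3,5,6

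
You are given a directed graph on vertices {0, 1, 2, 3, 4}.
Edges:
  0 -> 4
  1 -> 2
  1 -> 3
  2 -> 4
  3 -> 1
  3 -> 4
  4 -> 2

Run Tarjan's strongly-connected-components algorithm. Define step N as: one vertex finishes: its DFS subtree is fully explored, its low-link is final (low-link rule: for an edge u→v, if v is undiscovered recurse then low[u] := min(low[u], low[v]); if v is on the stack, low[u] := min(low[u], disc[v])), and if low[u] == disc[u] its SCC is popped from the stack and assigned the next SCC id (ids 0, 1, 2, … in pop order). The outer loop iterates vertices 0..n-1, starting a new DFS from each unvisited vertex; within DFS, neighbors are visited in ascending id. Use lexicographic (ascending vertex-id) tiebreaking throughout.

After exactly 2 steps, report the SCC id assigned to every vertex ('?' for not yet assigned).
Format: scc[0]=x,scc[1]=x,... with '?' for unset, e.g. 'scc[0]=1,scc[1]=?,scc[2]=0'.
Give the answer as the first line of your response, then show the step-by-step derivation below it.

scc[0]=?,scc[1]=?,scc[2]=0,scc[3]=?,scc[4]=0

step 1: low=(low[0]=0,low[1]=?,low[2]=1,low[3]=?,low[4]=1); scc=(scc[0]=?,scc[1]=?,scc[2]=?,scc[3]=?,scc[4]=?)
step 2: low=(low[0]=0,low[1]=?,low[2]=1,low[3]=?,low[4]=1); scc=(scc[0]=?,scc[1]=?,scc[2]=0,scc[3]=?,scc[4]=0)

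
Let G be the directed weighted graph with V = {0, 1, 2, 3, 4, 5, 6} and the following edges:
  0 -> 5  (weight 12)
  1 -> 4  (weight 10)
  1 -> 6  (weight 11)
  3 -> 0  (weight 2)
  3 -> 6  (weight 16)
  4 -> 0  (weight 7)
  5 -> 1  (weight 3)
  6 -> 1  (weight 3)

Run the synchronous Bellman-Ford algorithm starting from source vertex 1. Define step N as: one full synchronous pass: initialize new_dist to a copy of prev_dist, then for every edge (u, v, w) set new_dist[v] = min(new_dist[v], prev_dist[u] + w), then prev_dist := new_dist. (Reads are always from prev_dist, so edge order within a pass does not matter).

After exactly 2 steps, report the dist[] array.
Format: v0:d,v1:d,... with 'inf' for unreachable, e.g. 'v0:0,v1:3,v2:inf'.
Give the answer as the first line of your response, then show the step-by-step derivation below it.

v0:17,v1:0,v2:inf,v3:inf,v4:10,v5:inf,v6:11

step 1: dist = v0:inf,v1:0,v2:inf,v3:inf,v4:10,v5:inf,v6:11
step 2: dist = v0:17,v1:0,v2:inf,v3:inf,v4:10,v5:inf,v6:11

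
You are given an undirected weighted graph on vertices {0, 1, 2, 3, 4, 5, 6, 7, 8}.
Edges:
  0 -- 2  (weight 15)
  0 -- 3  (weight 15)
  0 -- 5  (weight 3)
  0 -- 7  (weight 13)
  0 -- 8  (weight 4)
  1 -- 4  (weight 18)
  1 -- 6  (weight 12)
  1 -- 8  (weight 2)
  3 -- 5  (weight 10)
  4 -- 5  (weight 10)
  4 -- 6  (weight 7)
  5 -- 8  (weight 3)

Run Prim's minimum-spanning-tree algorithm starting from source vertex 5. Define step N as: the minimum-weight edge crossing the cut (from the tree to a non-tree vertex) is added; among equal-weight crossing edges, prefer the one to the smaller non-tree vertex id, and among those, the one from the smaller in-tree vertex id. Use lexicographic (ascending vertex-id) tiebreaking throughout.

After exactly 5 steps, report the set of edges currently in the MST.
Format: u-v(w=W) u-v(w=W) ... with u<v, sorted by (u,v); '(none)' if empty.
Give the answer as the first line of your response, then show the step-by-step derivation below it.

0-5(w=3) 1-8(w=2) 3-5(w=10) 4-5(w=10) 5-8(w=3)

step 1: add edge 0-5 (w=3); MST = {0-5(w=3)}
step 2: add edge 5-8 (w=3); MST = {0-5(w=3) 5-8(w=3)}
step 3: add edge 1-8 (w=2); MST = {0-5(w=3) 1-8(w=2) 5-8(w=3)}
step 4: add edge 3-5 (w=10); MST = {0-5(w=3) 1-8(w=2) 3-5(w=10) 5-8(w=3)}
step 5: add edge 4-5 (w=10); MST = {0-5(w=3) 1-8(w=2) 3-5(w=10) 4-5(w=10) 5-8(w=3)}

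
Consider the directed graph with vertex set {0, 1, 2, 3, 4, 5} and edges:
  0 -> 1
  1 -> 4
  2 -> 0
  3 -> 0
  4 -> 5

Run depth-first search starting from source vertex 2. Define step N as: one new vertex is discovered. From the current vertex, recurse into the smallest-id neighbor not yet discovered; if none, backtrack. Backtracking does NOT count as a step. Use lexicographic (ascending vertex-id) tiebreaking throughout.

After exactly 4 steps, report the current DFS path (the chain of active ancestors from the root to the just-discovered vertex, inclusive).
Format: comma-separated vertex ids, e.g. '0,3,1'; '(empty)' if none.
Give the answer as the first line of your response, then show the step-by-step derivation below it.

2,0,1,4

step 1: discover 2; path=2; order=2
step 2: discover 0; path=2>0; order=2,0
step 3: discover 1; path=2>0>1; order=2,0,1
step 4: discover 4; path=2>0>1>4; order=2,0,1,4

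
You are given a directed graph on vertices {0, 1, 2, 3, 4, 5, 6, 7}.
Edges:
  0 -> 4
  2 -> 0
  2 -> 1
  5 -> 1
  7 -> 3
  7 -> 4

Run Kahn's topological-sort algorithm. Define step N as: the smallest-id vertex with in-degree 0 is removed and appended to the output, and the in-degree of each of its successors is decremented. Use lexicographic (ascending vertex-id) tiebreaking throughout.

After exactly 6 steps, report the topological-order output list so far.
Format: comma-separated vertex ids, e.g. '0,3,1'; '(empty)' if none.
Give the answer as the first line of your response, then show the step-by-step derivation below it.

2,0,5,1,6,7

step 1: output 2; order=[2]; indeg=(0,1,0,1,2,0,0,0)
step 2: output 0; order=[2,0]; indeg=(0,1,0,1,1,0,0,0)
step 3: output 5; order=[2,0,5]; indeg=(0,0,0,1,1,0,0,0)
step 4: output 1; order=[2,0,5,1]; indeg=(0,0,0,1,1,0,0,0)
step 5: output 6; order=[2,0,5,1,6]; indeg=(0,0,0,1,1,0,0,0)
step 6: output 7; order=[2,0,5,1,6,7]; indeg=(0,0,0,0,0,0,0,0)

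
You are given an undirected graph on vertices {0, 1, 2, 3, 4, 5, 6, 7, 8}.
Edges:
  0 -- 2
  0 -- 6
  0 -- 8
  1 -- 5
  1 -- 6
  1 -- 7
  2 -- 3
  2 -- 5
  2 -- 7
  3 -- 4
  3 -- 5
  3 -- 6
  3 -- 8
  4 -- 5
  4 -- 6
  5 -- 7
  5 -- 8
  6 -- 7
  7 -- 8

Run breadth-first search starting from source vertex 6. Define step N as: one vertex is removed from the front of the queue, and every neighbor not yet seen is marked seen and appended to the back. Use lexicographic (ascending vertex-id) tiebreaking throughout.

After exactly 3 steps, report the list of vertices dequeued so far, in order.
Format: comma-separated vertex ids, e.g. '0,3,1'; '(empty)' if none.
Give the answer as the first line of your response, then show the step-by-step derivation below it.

6,0,1

step 1: dequeue 6; queue=[0,1,3,4,7]; order=6
step 2: dequeue 0; queue=[1,3,4,7,2,8]; order=6,0
step 3: dequeue 1; queue=[3,4,7,2,8,5]; order=6,0,1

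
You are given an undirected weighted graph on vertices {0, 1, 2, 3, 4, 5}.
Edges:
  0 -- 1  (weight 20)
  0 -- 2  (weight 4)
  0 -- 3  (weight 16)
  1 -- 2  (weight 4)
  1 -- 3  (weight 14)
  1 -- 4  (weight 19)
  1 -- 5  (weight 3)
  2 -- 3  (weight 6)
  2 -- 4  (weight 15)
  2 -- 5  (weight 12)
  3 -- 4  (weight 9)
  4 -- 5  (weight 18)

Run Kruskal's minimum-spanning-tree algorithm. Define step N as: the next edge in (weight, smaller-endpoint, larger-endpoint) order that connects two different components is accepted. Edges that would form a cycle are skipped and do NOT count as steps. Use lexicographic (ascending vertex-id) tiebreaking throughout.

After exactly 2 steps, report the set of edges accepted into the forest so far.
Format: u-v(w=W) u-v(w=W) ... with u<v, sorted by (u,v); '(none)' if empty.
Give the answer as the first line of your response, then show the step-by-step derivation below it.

0-2(w=4) 1-5(w=3)

step 1: add edge 1-5 (w=3); MST = {1-5(w=3)}
step 2: add edge 0-2 (w=4); MST = {0-2(w=4) 1-5(w=3)}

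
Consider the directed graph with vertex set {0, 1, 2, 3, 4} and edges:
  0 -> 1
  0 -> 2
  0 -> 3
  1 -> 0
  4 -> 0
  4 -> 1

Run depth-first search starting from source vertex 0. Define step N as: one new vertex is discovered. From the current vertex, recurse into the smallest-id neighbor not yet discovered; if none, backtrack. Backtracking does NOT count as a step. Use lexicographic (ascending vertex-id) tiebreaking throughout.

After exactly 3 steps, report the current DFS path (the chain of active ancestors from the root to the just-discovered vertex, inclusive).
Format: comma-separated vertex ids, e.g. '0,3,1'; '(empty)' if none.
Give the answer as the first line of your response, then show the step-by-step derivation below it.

0,2

step 1: discover 0; path=0; order=0
step 2: discover 1; path=0>1; order=0,1
step 3: discover 2; path=0>2; order=0,1,2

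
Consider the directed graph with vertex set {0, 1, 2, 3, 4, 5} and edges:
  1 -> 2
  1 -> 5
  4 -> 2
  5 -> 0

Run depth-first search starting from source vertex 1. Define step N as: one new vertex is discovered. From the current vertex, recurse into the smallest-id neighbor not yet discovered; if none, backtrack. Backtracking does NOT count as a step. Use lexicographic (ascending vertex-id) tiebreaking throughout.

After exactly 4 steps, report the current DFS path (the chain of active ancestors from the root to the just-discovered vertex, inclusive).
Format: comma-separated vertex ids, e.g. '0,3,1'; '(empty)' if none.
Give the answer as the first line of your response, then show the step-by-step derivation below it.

1,5,0

step 1: discover 1; path=1; order=1
step 2: discover 2; path=1>2; order=1,2
step 3: discover 5; path=1>5; order=1,2,5
step 4: discover 0; path=1>5>0; order=1,2,5,0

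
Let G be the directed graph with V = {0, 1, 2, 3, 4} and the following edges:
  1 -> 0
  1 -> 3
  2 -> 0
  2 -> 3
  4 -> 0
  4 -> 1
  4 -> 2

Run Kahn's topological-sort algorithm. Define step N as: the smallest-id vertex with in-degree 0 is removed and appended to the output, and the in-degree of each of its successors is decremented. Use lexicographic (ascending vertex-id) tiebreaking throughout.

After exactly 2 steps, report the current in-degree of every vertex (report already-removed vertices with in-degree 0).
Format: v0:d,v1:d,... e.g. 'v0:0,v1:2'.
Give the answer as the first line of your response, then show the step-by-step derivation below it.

v0:1,v1:0,v2:0,v3:1,v4:0

step 1: output 4; order=[4]; indeg=(2,0,0,2,0)
step 2: output 1; order=[4,1]; indeg=(1,0,0,1,0)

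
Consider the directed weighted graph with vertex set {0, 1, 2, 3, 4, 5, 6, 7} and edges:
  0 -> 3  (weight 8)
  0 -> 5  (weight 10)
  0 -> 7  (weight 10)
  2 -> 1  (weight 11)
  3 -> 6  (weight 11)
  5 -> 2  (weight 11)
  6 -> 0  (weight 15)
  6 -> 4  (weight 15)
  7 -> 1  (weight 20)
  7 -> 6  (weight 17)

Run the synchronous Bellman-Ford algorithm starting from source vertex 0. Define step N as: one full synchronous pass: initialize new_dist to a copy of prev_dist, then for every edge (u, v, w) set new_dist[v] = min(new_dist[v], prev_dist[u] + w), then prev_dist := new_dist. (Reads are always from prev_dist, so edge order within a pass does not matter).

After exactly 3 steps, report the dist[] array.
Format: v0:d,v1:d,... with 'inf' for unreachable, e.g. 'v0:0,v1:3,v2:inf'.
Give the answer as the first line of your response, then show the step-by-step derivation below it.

v0:0,v1:30,v2:21,v3:8,v4:34,v5:10,v6:19,v7:10

step 1: dist = v0:0,v1:inf,v2:inf,v3:8,v4:inf,v5:10,v6:inf,v7:10
step 2: dist = v0:0,v1:30,v2:21,v3:8,v4:inf,v5:10,v6:19,v7:10
step 3: dist = v0:0,v1:30,v2:21,v3:8,v4:34,v5:10,v6:19,v7:10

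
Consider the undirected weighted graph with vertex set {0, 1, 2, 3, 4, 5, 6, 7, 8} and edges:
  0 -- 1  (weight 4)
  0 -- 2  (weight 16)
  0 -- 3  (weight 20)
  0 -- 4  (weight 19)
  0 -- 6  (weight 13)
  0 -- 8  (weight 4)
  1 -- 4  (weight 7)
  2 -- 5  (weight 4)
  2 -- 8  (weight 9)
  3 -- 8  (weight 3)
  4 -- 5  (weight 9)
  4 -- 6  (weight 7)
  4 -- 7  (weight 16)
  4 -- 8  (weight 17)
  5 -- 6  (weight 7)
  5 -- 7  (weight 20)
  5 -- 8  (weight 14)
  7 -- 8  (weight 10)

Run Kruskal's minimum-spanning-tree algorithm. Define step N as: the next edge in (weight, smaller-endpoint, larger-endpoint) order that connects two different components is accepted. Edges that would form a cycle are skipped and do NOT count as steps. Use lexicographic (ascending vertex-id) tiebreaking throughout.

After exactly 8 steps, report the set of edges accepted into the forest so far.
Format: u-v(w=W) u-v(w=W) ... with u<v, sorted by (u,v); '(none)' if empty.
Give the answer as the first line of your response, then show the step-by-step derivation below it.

0-1(w=4) 0-8(w=4) 1-4(w=7) 2-5(w=4) 3-8(w=3) 4-6(w=7) 5-6(w=7) 7-8(w=10)

step 1: add edge 3-8 (w=3); MST = {3-8(w=3)}
step 2: add edge 0-1 (w=4); MST = {0-1(w=4) 3-8(w=3)}
step 3: add edge 0-8 (w=4); MST = {0-1(w=4) 0-8(w=4) 3-8(w=3)}
step 4: add edge 2-5 (w=4); MST = {0-1(w=4) 0-8(w=4) 2-5(w=4) 3-8(w=3)}
step 5: add edge 1-4 (w=7); MST = {0-1(w=4) 0-8(w=4) 1-4(w=7) 2-5(w=4) 3-8(w=3)}
step 6: add edge 4-6 (w=7); MST = {0-1(w=4) 0-8(w=4) 1-4(w=7) 2-5(w=4) 3-8(w=3) 4-6(w=7)}
step 7: add edge 5-6 (w=7); MST = {0-1(w=4) 0-8(w=4) 1-4(w=7) 2-5(w=4) 3-8(w=3) 4-6(w=7) 5-6(w=7)}
step 8: add edge 7-8 (w=10); MST = {0-1(w=4) 0-8(w=4) 1-4(w=7) 2-5(w=4) 3-8(w=3) 4-6(w=7) 5-6(w=7) 7-8(w=10)}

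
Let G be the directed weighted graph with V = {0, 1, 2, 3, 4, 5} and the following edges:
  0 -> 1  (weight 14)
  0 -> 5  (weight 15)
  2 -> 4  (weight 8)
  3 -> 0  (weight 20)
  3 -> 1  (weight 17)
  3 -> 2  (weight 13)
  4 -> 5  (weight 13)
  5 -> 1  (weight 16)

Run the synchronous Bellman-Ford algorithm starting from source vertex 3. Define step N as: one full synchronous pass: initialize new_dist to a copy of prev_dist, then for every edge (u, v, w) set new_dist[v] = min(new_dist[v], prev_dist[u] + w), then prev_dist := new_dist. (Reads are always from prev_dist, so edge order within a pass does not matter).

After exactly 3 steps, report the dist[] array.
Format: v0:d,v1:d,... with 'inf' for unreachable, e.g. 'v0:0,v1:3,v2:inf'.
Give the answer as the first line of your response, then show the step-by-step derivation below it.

v0:20,v1:17,v2:13,v3:0,v4:21,v5:34

step 1: dist = v0:20,v1:17,v2:13,v3:0,v4:inf,v5:inf
step 2: dist = v0:20,v1:17,v2:13,v3:0,v4:21,v5:35
step 3: dist = v0:20,v1:17,v2:13,v3:0,v4:21,v5:34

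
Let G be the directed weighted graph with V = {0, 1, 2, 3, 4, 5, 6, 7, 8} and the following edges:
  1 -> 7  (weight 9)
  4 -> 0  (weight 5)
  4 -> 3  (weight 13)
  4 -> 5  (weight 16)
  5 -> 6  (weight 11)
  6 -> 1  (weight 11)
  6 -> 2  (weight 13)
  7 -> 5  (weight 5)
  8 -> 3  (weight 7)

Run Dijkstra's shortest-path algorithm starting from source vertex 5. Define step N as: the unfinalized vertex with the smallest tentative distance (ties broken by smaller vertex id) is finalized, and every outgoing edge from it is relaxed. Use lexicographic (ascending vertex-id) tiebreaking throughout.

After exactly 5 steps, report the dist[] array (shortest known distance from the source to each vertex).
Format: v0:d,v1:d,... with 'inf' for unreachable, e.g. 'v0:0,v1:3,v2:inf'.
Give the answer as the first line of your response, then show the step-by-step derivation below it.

v0:inf,v1:22,v2:24,v3:inf,v4:inf,v5:0,v6:11,v7:31,v8:inf

step 1: dist = v0:inf,v1:inf,v2:inf,v3:inf,v4:inf,v5:0,v6:11,v7:inf,v8:inf
step 2: dist = v0:inf,v1:22,v2:24,v3:inf,v4:inf,v5:0,v6:11,v7:inf,v8:inf
step 3: dist = v0:inf,v1:22,v2:24,v3:inf,v4:inf,v5:0,v6:11,v7:31,v8:inf
step 4: dist = v0:inf,v1:22,v2:24,v3:inf,v4:inf,v5:0,v6:11,v7:31,v8:inf
step 5: dist = v0:inf,v1:22,v2:24,v3:inf,v4:inf,v5:0,v6:11,v7:31,v8:inf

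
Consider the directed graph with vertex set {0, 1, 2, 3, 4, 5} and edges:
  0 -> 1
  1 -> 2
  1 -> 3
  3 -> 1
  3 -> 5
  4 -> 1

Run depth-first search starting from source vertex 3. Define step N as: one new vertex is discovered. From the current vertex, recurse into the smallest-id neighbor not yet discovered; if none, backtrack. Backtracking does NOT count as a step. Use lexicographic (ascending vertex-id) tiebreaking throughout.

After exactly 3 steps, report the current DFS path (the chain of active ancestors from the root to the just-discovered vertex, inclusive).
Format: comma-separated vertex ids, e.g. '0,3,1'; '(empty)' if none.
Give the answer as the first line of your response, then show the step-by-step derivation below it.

3,1,2

step 1: discover 3; path=3; order=3
step 2: discover 1; path=3>1; order=3,1
step 3: discover 2; path=3>1>2; order=3,1,2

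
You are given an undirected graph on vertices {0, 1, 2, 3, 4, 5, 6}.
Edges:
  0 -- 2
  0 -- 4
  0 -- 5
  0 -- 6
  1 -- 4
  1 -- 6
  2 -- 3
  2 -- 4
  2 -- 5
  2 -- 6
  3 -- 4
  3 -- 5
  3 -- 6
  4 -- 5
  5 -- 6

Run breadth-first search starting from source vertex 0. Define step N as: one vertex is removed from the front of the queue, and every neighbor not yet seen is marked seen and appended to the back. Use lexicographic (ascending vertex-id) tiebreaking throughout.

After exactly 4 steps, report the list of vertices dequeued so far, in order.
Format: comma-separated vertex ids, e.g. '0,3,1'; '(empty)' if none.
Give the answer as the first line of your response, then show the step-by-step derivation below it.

0,2,4,5

step 1: dequeue 0; queue=[2,4,5,6]; order=0
step 2: dequeue 2; queue=[4,5,6,3]; order=0,2
step 3: dequeue 4; queue=[5,6,3,1]; order=0,2,4
step 4: dequeue 5; queue=[6,3,1]; order=0,2,4,5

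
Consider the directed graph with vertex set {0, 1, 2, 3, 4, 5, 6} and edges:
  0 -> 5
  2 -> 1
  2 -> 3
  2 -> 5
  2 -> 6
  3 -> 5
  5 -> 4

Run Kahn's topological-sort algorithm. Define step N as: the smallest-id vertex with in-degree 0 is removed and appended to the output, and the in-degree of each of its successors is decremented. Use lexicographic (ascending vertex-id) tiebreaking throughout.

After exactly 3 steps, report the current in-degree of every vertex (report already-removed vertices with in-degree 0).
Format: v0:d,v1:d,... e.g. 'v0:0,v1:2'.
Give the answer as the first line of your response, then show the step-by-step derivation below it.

v0:0,v1:0,v2:0,v3:0,v4:1,v5:1,v6:0

step 1: output 0; order=[0]; indeg=(0,1,0,1,1,2,1)
step 2: output 2; order=[0,2]; indeg=(0,0,0,0,1,1,0)
step 3: output 1; order=[0,2,1]; indeg=(0,0,0,0,1,1,0)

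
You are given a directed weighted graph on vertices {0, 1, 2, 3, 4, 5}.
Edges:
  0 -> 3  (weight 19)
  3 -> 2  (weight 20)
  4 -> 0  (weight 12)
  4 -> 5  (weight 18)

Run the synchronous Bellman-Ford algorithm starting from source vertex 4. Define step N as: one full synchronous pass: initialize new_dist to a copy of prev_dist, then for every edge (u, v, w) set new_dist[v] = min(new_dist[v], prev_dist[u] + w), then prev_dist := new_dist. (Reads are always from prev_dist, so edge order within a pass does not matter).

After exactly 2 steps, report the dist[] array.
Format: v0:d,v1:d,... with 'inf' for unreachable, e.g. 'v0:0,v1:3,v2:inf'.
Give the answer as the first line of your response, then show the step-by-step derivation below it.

v0:12,v1:inf,v2:inf,v3:31,v4:0,v5:18

step 1: dist = v0:12,v1:inf,v2:inf,v3:inf,v4:0,v5:18
step 2: dist = v0:12,v1:inf,v2:inf,v3:31,v4:0,v5:18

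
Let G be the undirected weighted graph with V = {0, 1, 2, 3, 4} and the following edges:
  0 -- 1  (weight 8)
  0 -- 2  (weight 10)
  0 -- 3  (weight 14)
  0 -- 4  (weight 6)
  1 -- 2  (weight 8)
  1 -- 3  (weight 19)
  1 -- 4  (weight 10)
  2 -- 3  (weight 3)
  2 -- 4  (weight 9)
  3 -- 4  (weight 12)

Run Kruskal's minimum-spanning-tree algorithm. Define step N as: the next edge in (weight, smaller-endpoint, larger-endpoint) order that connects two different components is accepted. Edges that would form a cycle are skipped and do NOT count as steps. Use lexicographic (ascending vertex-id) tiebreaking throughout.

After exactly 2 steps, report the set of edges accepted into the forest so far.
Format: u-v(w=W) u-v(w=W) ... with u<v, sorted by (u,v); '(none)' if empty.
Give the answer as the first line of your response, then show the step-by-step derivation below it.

0-4(w=6) 2-3(w=3)

step 1: add edge 2-3 (w=3); MST = {2-3(w=3)}
step 2: add edge 0-4 (w=6); MST = {0-4(w=6) 2-3(w=3)}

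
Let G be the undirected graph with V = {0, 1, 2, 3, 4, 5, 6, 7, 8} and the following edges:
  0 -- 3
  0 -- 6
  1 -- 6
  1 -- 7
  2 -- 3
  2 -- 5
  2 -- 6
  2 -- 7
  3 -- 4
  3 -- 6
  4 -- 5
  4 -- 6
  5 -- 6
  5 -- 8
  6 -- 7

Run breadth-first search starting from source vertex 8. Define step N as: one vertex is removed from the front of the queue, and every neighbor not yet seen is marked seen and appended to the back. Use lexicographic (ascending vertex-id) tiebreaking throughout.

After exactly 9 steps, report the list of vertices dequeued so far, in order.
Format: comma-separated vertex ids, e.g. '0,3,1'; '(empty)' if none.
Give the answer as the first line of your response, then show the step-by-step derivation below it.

8,5,2,4,6,3,7,0,1

step 1: dequeue 8; queue=[5]; order=8
step 2: dequeue 5; queue=[2,4,6]; order=8,5
step 3: dequeue 2; queue=[4,6,3,7]; order=8,5,2
step 4: dequeue 4; queue=[6,3,7]; order=8,5,2,4
step 5: dequeue 6; queue=[3,7,0,1]; order=8,5,2,4,6
step 6: dequeue 3; queue=[7,0,1]; order=8,5,2,4,6,3
step 7: dequeue 7; queue=[0,1]; order=8,5,2,4,6,3,7
step 8: dequeue 0; queue=[1]; order=8,5,2,4,6,3,7,0
step 9: dequeue 1; queue=[(empty)]; order=8,5,2,4,6,3,7,0,1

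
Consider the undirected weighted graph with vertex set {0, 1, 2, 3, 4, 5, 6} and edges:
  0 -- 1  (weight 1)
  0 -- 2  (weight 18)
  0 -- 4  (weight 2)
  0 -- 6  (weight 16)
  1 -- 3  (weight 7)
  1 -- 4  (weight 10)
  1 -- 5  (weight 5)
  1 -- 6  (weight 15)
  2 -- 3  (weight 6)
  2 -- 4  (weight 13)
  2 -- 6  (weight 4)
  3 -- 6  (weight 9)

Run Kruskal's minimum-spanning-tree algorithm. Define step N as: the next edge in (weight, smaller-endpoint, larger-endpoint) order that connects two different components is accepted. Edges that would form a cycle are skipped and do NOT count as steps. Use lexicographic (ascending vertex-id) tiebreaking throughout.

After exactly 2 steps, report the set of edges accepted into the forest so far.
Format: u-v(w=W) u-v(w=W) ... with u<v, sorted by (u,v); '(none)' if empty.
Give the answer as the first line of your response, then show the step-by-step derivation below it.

0-1(w=1) 0-4(w=2)

step 1: add edge 0-1 (w=1); MST = {0-1(w=1)}
step 2: add edge 0-4 (w=2); MST = {0-1(w=1) 0-4(w=2)}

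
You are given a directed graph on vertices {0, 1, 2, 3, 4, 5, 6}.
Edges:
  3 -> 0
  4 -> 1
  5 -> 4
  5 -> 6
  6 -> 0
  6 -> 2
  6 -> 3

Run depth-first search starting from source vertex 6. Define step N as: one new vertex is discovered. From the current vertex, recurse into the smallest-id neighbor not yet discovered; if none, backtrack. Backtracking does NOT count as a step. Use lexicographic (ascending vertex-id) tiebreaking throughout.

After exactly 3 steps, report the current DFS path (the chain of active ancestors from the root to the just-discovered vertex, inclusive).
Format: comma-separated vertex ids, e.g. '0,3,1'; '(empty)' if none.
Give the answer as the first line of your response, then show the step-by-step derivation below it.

6,2

step 1: discover 6; path=6; order=6
step 2: discover 0; path=6>0; order=6,0
step 3: discover 2; path=6>2; order=6,0,2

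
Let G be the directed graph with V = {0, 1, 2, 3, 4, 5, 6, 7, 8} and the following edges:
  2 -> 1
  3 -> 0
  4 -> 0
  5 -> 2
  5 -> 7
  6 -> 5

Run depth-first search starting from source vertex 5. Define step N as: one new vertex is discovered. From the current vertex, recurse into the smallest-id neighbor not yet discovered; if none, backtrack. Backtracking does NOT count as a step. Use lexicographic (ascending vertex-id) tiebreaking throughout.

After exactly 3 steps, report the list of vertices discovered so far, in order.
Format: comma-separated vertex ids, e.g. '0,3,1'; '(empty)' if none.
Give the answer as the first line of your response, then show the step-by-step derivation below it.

5,2,1

step 1: discover 5; path=5; order=5
step 2: discover 2; path=5>2; order=5,2
step 3: discover 1; path=5>2>1; order=5,2,1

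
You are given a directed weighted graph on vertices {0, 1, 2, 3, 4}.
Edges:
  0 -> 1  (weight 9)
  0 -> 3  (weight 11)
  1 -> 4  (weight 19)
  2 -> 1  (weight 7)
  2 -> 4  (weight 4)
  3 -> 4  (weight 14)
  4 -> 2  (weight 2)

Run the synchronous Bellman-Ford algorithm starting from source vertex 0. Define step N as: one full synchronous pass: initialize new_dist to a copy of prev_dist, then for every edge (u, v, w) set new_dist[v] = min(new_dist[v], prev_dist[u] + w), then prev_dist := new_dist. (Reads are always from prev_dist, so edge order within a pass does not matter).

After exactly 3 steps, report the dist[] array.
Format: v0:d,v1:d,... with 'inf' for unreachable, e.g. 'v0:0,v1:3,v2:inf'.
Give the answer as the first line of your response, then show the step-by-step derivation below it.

v0:0,v1:9,v2:27,v3:11,v4:25

step 1: dist = v0:0,v1:9,v2:inf,v3:11,v4:inf
step 2: dist = v0:0,v1:9,v2:inf,v3:11,v4:25
step 3: dist = v0:0,v1:9,v2:27,v3:11,v4:25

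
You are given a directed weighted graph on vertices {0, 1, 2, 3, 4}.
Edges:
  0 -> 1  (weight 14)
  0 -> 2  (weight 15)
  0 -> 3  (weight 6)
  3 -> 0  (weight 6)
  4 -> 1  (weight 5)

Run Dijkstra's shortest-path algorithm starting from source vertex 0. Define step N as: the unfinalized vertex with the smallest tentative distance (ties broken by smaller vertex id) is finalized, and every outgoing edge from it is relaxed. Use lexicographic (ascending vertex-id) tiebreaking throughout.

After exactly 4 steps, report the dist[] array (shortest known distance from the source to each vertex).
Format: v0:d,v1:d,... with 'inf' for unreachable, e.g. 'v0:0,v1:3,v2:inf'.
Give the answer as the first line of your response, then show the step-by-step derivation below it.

v0:0,v1:14,v2:15,v3:6,v4:inf

step 1: dist = v0:0,v1:14,v2:15,v3:6,v4:inf
step 2: dist = v0:0,v1:14,v2:15,v3:6,v4:inf
step 3: dist = v0:0,v1:14,v2:15,v3:6,v4:inf
step 4: dist = v0:0,v1:14,v2:15,v3:6,v4:inf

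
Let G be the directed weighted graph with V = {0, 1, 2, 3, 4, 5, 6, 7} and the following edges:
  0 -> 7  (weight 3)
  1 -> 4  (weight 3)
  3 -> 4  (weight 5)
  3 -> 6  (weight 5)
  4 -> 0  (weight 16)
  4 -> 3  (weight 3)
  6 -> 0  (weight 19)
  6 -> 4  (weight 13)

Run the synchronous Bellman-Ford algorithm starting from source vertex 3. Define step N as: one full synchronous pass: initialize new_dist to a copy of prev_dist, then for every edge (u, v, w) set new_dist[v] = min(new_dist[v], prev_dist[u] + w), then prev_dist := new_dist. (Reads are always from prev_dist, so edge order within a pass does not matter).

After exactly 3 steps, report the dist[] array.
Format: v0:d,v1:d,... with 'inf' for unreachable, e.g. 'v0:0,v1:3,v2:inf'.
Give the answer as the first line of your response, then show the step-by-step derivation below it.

v0:21,v1:inf,v2:inf,v3:0,v4:5,v5:inf,v6:5,v7:24

step 1: dist = v0:inf,v1:inf,v2:inf,v3:0,v4:5,v5:inf,v6:5,v7:inf
step 2: dist = v0:21,v1:inf,v2:inf,v3:0,v4:5,v5:inf,v6:5,v7:inf
step 3: dist = v0:21,v1:inf,v2:inf,v3:0,v4:5,v5:inf,v6:5,v7:24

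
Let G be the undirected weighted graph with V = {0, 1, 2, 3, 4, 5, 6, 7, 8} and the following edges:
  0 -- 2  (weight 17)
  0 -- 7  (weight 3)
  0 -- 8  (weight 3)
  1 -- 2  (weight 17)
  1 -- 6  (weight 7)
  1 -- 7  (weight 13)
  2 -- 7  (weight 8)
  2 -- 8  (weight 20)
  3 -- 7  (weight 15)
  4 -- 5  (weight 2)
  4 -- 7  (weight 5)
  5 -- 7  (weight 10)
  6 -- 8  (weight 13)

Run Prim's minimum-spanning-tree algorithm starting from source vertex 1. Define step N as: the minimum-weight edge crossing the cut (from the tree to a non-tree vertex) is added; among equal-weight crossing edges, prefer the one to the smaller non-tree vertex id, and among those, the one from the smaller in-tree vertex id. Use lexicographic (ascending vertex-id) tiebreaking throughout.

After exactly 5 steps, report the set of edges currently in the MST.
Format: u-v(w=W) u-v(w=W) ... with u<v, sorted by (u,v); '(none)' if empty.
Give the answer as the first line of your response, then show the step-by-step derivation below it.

0-7(w=3) 0-8(w=3) 1-6(w=7) 1-7(w=13) 4-7(w=5)

step 1: add edge 1-6 (w=7); MST = {1-6(w=7)}
step 2: add edge 1-7 (w=13); MST = {1-6(w=7) 1-7(w=13)}
step 3: add edge 0-7 (w=3); MST = {0-7(w=3) 1-6(w=7) 1-7(w=13)}
step 4: add edge 0-8 (w=3); MST = {0-7(w=3) 0-8(w=3) 1-6(w=7) 1-7(w=13)}
step 5: add edge 4-7 (w=5); MST = {0-7(w=3) 0-8(w=3) 1-6(w=7) 1-7(w=13) 4-7(w=5)}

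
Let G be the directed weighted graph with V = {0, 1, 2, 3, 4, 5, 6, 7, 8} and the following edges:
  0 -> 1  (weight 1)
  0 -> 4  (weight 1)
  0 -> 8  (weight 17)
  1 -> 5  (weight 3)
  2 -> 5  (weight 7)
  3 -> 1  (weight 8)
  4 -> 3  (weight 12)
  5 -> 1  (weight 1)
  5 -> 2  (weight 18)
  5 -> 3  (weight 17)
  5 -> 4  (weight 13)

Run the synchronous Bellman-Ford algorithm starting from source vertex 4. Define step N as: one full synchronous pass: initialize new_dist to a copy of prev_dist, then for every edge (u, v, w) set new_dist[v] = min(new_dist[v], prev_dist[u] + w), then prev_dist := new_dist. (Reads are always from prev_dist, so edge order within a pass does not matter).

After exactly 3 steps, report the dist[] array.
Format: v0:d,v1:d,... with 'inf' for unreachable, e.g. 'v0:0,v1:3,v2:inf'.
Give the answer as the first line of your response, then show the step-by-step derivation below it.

v0:inf,v1:20,v2:inf,v3:12,v4:0,v5:23,v6:inf,v7:inf,v8:inf

step 1: dist = v0:inf,v1:inf,v2:inf,v3:12,v4:0,v5:inf,v6:inf,v7:inf,v8:inf
step 2: dist = v0:inf,v1:20,v2:inf,v3:12,v4:0,v5:inf,v6:inf,v7:inf,v8:inf
step 3: dist = v0:inf,v1:20,v2:inf,v3:12,v4:0,v5:23,v6:inf,v7:inf,v8:inf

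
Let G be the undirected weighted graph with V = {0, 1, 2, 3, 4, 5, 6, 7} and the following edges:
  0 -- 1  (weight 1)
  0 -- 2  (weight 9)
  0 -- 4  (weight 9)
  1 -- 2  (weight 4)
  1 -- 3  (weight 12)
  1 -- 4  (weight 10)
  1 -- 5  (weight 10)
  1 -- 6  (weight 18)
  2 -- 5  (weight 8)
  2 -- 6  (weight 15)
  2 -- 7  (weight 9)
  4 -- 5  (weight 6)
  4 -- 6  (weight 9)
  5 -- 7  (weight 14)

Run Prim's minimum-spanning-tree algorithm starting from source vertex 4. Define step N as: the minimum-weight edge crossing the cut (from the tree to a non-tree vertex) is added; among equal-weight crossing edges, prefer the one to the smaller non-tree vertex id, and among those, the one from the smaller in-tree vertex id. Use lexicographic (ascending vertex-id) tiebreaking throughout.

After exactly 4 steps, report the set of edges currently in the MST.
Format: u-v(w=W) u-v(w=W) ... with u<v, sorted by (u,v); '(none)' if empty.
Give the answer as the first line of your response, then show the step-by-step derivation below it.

0-1(w=1) 1-2(w=4) 2-5(w=8) 4-5(w=6)

step 1: add edge 4-5 (w=6); MST = {4-5(w=6)}
step 2: add edge 2-5 (w=8); MST = {2-5(w=8) 4-5(w=6)}
step 3: add edge 1-2 (w=4); MST = {1-2(w=4) 2-5(w=8) 4-5(w=6)}
step 4: add edge 0-1 (w=1); MST = {0-1(w=1) 1-2(w=4) 2-5(w=8) 4-5(w=6)}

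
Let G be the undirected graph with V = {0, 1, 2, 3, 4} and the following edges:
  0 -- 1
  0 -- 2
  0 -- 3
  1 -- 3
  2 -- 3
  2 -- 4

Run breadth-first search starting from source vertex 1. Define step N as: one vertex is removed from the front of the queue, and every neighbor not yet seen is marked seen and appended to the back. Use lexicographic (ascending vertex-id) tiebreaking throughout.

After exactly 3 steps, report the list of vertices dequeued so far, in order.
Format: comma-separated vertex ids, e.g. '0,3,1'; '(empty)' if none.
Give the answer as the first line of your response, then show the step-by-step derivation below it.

1,0,3

step 1: dequeue 1; queue=[0,3]; order=1
step 2: dequeue 0; queue=[3,2]; order=1,0
step 3: dequeue 3; queue=[2]; order=1,0,3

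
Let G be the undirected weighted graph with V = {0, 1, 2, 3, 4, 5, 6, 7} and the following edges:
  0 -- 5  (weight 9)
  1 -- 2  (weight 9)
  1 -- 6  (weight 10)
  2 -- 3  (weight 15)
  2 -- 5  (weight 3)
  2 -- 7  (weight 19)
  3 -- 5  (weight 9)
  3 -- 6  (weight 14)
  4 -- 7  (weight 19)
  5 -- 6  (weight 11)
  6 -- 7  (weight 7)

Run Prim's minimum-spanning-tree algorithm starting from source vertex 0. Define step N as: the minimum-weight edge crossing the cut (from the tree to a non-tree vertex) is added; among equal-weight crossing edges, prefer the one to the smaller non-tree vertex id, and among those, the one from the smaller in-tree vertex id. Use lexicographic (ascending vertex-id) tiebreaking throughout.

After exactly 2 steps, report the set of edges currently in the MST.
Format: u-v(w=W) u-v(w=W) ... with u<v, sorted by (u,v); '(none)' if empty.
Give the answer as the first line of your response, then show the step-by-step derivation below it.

0-5(w=9) 2-5(w=3)

step 1: add edge 0-5 (w=9); MST = {0-5(w=9)}
step 2: add edge 2-5 (w=3); MST = {0-5(w=9) 2-5(w=3)}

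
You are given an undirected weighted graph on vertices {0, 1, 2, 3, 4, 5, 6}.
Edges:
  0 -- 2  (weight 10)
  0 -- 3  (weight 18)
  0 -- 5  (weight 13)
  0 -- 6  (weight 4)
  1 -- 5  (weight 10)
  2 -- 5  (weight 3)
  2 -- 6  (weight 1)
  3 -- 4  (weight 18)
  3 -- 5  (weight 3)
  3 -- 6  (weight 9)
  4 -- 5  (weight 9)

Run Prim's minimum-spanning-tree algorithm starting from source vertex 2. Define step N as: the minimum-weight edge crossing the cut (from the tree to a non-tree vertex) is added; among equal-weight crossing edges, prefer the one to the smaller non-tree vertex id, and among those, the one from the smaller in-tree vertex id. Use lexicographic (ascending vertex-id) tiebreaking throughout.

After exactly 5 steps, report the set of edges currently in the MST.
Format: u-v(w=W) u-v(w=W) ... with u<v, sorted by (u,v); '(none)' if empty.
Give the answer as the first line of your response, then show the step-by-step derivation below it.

0-6(w=4) 2-5(w=3) 2-6(w=1) 3-5(w=3) 4-5(w=9)

step 1: add edge 2-6 (w=1); MST = {2-6(w=1)}
step 2: add edge 2-5 (w=3); MST = {2-5(w=3) 2-6(w=1)}
step 3: add edge 3-5 (w=3); MST = {2-5(w=3) 2-6(w=1) 3-5(w=3)}
step 4: add edge 0-6 (w=4); MST = {0-6(w=4) 2-5(w=3) 2-6(w=1) 3-5(w=3)}
step 5: add edge 4-5 (w=9); MST = {0-6(w=4) 2-5(w=3) 2-6(w=1) 3-5(w=3) 4-5(w=9)}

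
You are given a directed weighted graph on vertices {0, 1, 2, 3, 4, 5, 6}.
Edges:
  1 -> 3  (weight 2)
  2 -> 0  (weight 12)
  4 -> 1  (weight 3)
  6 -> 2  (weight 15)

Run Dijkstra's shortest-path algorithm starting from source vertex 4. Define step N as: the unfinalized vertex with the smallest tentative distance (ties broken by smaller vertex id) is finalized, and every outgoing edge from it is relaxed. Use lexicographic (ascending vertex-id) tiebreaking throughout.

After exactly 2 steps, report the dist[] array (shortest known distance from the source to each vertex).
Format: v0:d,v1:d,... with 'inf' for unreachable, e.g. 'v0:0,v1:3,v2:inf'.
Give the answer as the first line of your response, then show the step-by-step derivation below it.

v0:inf,v1:3,v2:inf,v3:5,v4:0,v5:inf,v6:inf

step 1: dist = v0:inf,v1:3,v2:inf,v3:inf,v4:0,v5:inf,v6:inf
step 2: dist = v0:inf,v1:3,v2:inf,v3:5,v4:0,v5:inf,v6:inf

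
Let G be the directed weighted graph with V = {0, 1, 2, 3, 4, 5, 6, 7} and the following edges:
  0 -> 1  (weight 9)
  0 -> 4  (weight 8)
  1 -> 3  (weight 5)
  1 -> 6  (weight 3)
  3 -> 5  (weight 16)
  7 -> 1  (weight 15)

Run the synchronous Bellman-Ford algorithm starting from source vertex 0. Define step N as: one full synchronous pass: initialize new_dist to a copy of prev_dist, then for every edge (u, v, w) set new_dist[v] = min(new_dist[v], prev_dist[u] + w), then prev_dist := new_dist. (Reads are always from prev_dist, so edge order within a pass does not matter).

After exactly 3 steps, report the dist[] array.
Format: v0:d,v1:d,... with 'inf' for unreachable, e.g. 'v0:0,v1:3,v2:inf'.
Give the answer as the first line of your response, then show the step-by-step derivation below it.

v0:0,v1:9,v2:inf,v3:14,v4:8,v5:30,v6:12,v7:inf

step 1: dist = v0:0,v1:9,v2:inf,v3:inf,v4:8,v5:inf,v6:inf,v7:inf
step 2: dist = v0:0,v1:9,v2:inf,v3:14,v4:8,v5:inf,v6:12,v7:inf
step 3: dist = v0:0,v1:9,v2:inf,v3:14,v4:8,v5:30,v6:12,v7:inf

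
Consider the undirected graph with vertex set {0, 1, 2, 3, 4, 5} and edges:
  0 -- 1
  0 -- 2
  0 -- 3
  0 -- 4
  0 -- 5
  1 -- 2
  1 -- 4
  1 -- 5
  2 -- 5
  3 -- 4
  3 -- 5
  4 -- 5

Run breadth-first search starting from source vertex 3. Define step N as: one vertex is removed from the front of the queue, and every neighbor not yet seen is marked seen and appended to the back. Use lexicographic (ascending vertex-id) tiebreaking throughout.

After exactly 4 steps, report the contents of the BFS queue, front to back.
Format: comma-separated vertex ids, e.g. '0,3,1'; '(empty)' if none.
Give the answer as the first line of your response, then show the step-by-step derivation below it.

1,2

step 1: dequeue 3; queue=[0,4,5]; order=3
step 2: dequeue 0; queue=[4,5,1,2]; order=3,0
step 3: dequeue 4; queue=[5,1,2]; order=3,0,4
step 4: dequeue 5; queue=[1,2]; order=3,0,4,5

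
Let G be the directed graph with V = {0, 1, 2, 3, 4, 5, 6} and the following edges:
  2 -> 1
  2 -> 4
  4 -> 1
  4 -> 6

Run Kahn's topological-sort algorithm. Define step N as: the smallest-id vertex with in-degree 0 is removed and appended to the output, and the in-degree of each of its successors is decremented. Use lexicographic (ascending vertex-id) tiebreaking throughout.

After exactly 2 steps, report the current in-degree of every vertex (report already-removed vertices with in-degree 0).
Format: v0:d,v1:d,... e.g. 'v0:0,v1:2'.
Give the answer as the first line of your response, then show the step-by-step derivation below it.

v0:0,v1:1,v2:0,v3:0,v4:0,v5:0,v6:1

step 1: output 0; order=[0]; indeg=(0,2,0,0,1,0,1)
step 2: output 2; order=[0,2]; indeg=(0,1,0,0,0,0,1)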